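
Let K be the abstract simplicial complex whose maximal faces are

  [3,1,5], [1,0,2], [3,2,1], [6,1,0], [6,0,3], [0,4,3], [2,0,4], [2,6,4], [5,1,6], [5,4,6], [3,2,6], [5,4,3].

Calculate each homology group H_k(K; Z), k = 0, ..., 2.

H_0 ≅ Z,  H_1 ≅ Z/2,  H_2 = 0.

K has 7 vertices, 18 edges, 12 triangles.
rank ∂_0 = 0, rank ∂_1 = 6 ⇒ b_0 = 7 − 0 − 6 = 1; all invariant factors of ∂_1 are 1 so no torsion. So H_0 ≅ Z.
rank ∂_1 = 6, rank ∂_2 = 12 ⇒ b_1 = 18 − 6 − 12 = 0; ∂_2 has invariant factor(s) [2] giving torsion. So H_1 ≅ Z/2.
rank ∂_2 = 12, rank ∂_3 = 0 ⇒ b_2 = 12 − 12 − 0 = 0. So H_2 ≅ 0.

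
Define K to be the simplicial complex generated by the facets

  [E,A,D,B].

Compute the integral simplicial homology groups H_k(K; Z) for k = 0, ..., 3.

H_0 = Z,  H_1 = 0,  H_2 = 0,  H_3 = 0.

Fix the vertex order A < B < D < E and write every simplex with vertices in increasing order. Then dim K = 3 and the simplices of K are:

  0-simplices (4): A, B, D, E
  1-simplices (6): AB, AD, AE, BD, BE, DE
  2-simplices (4): ABD, ABE, ADE, BDE
  3-simplices (1): ABDE

Hence C_0 ≅ Z^4, C_1 ≅ Z^6, C_2 ≅ Z^4, C_3 ≅ Z^1.

∂_1: C_1 → C_0 sends each edge [p,q] (with p < q) to q − p. For instance
  ∂AD = D − A.
This gives a 4×6 integer matrix of rank 3; reducing to Smith normal form yields diagonal entries (1,1,1).

∂_2: C_2 → C_1 acts by ∂[p,q,r] = [q,r] − [p,r] + [p,q]. For instance
  ∂ADE = DE − AE + AD,
  ∂ABE = BE − AE + AB.
The resulting 6×4 matrix has rank 3, and its Smith normal form has invariant factors (1,1,1).

∂_3: C_3 → C_2 sends each 3-simplex σ to the alternating sum Σ_i (−1)^i (σ with its i-th vertex removed). For instance
  ∂ABDE = BDE − ADE + ABE − ABD.
This gives a 4×1 integer matrix of rank 1; reducing to Smith normal form yields diagonal entries (1).

Reading off H_k = ker ∂_k / im ∂_{k+1}:

  H_0: rank C_0 − rank ∂_1 = 4 − 3 = 1, and the invariant factors of ∂_1 are all 1, so H_0 ≅ Z.
  H_1: rank ker ∂_1 − rank ∂_2 = (6 − 3) − 3 = 0, and the invariant factors of ∂_2 are all 1, so H_1 ≅ 0.
  H_2: rank ker ∂_2 − rank ∂_3 = (4 − 3) − 1 = 0, and the invariant factors of ∂_3 are all 1, so H_2 ≅ 0.
  H_3: rank ker ∂_3 − rank ∂_4 = (1 − 1) − 0 = 0, and there is no ∂_4, so H_3 ≅ 0.

As a check, the Euler characteristic is 4 − 6 + 4 − 1 = 1, which agrees with 1 − 0 + 0 − 0 = 1.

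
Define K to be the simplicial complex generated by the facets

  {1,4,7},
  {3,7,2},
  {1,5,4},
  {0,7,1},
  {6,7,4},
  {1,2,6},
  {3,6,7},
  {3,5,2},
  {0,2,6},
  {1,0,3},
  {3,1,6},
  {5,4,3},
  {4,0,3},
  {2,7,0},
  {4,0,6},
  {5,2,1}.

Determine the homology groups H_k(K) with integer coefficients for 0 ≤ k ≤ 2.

H_0 ≅ Z,  H_1 ≅ Z^2,  H_2 ≅ Z.

Fix the vertex order 0 < 1 < 2 < 3 < 4 < 5 < 6 < 7 and write every simplex with vertices in increasing order. Then dim K = 2 and the simplices of K are:

  0-simplices (8): [0], [1], [2], [3], [4], [5], [6], [7]
  1-simplices (24): (24 of them)
  2-simplices (16): [0,1,3], [0,1,7], [0,2,6], [0,2,7], [0,3,4], [0,4,6], [1,2,5], [1,2,6], [1,3,6], [1,4,5], [1,4,7], [2,3,5], [2,3,7], [3,4,5], [3,6,7], [4,6,7]

giving chain groups C_0 ≅ Z^8, C_1 ≅ Z^24, C_2 ≅ Z^16.

Boundary ∂_1: C_1 → C_0 sends each edge [p,q] (with p < q) to q − p. For instance
  ∂[2,3] = [3] − [2].
This gives a 8×24 integer matrix of rank 7; reducing to Smith normal form yields diagonal entries (1,1,1,1,1,1,1).

Boundary ∂_2: C_2 → C_1 acts by ∂[p,q,r] = [q,r] − [p,r] + [p,q]. For instance
  ∂[2,3,5] = [3,5] − [2,5] + [2,3],
  ∂[0,2,6] = [2,6] − [0,6] + [0,2].
This gives a 24×16 integer matrix of rank 15; reducing to Smith normal form yields diagonal entries (1,1,1,1,1,1,1,1,1,1,1,1,1,1,1).

Now H_k = ker ∂_k / im ∂_{k+1}, so:

  H_0: rank C_0 − rank ∂_1 = 8 − 7 = 1, and the invariant factors of ∂_1 are all 1, so H_0 ≅ Z.
  H_1: rank ker ∂_1 − rank ∂_2 = (24 − 7) − 15 = 2, and the invariant factors of ∂_2 are all 1, so H_1 ≅ Z^2.
  H_2: rank ker ∂_2 − rank ∂_3 = (16 − 15) − 0 = 1, and there is no ∂_3, so H_2 ≅ Z.

As a check, the Euler characteristic is 8 − 24 + 16 = 0, which agrees with 1 − 2 + 1 = 0.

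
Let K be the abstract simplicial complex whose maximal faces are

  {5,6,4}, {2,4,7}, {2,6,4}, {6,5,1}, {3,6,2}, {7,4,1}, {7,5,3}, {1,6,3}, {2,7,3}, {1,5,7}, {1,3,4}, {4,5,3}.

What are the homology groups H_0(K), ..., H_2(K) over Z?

H_0 ≅ Z,  H_1 ≅ Z/2,  H_2 = 0.

Fix the vertex order 1 < 2 < 3 < 4 < 5 < 6 < 7 and write every simplex with vertices in increasing order. Then dim K = 2 and the simplices of K are:

  0-simplices (7): [1], [2], [3], [4], [5], [6], [7]
  1-simplices (18): [1,3], [1,4], [1,5], [1,6], [1,7], [2,3], [2,4], [2,6], [2,7], [3,4], [3,5], [3,6], [3,7], [4,5], [4,6], [4,7], [5,6], [5,7]
  2-simplices (12): [1,3,4], [1,3,6], [1,4,7], [1,5,6], [1,5,7], [2,3,6], [2,3,7], [2,4,6], [2,4,7], [3,4,5], [3,5,7], [4,5,6]

Hence C_0 ≅ Z^7, C_1 ≅ Z^18, C_2 ≅ Z^12.

∂_1: C_1 → C_0 is given by ∂[p,q] = [q] − [p].
As a 7×18 matrix over Z this has rank 6, with invariant factors (1,1,1,1,1,1).

The boundary map ∂_2: C_2 → C_1 maps a triangle to the signed sum of its edges. For instance
  ∂[1,3,4] = [3,4] − [1,4] + [1,3],
  ∂[2,3,7] = [3,7] − [2,7] + [2,3].
This gives a 18×12 integer matrix of rank 12; reducing to Smith normal form yields diagonal entries (1,1,1,1,1,1,1,1,1,1,1,2).

Computing H_k = (kernel of ∂_k) / (image of ∂_{k+1}):

  H_0: rank C_0 − rank ∂_1 = 7 − 6 = 1, and the invariant factors of ∂_1 are all 1, so H_0 ≅ Z.
  H_1: rank ker ∂_1 − rank ∂_2 = (18 − 6) − 12 = 0, and ∂_2 has invariant factor 2 > 1, so H_1 ≅ Z/2.
  H_2: rank ker ∂_2 − rank ∂_3 = (12 − 12) − 0 = 0, and there is no ∂_3, so H_2 ≅ 0.

As a check, the Euler characteristic is 7 − 18 + 12 = 1, which agrees with 1 − 0 + 0 = 1.
(K is a triangulation of the real projective plane RP^2.)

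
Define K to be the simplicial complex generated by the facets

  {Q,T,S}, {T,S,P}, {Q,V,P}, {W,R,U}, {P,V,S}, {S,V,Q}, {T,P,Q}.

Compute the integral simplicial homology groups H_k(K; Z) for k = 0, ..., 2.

H_0 ≅ Z^2,  H_1 = 0,  H_2 ≅ Z.

Order the vertices as P < Q < R < S < T < U < V < W. Listing each simplex with vertices in this order, K has dimension 2 with simplices:

  0-simplices (8): P, Q, R, S, T, U, V, W
  1-simplices (12): PQ, PS, PT, PV, QS, QT, QV, RU, RW, ST, SV, UW
  2-simplices (7): PQT, PQV, PST, PSV, QST, QSV, RUW

giving chain groups C_0 ≅ Z^8, C_1 ≅ Z^12, C_2 ≅ Z^7.

∂_1: C_1 → C_0 is given by ∂[p,q] = [q] − [p].
This gives a 8×12 integer matrix of rank 6; reducing to Smith normal form yields diagonal entries (1,1,1,1,1,1).

The boundary map ∂_2: C_2 → C_1 acts by ∂[p,q,r] = [q,r] − [p,r] + [p,q]. For instance
  ∂QSV = SV − QV + QS,
  ∂PQV = QV − PV + PQ.
As a 12×7 matrix over Z this has rank 6, with invariant factors (1,1,1,1,1,1).

Computing H_k = (kernel of ∂_k) / (image of ∂_{k+1}):

  H_0: rank C_0 − rank ∂_1 = 8 − 6 = 2, and the invariant factors of ∂_1 are all 1, so H_0 ≅ Z^2.
  H_1: rank ker ∂_1 − rank ∂_2 = (12 − 6) − 6 = 0, and the invariant factors of ∂_2 are all 1, so H_1 ≅ 0.
  H_2: rank ker ∂_2 − rank ∂_3 = (7 − 6) − 0 = 1, and there is no ∂_3, so H_2 ≅ Z.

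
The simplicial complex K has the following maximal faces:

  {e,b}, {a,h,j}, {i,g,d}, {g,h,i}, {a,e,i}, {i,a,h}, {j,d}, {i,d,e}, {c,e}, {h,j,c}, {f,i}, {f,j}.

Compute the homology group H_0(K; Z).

H_0 = Z.

Take the total order a < b < c < d < e < f < g < h < i < j on the vertex set. Then K (dimension 2) consists of the simplices:

  0-simplices (10): a, b, c, d, e, f, g, h, i, j
  1-simplices (19): ae, ah, ai, aj, be, ce, ch, cj, de, dg, di, dj, ei, fi, fj, gh, gi, hi, hj
  2-simplices (7): aei, ahi, ahj, chj, dei, dgi, ghi

so the chain groups are C_0 ≅ Z^10, C_1 ≅ Z^19, C_2 ≅ Z^7.

Boundary ∂_1: C_1 → C_0 sends each edge [p,q] (with p < q) to q − p.
As a 10×19 matrix over Z this has rank 9, with invariant factors (1,1,1,1,1,1,1,1,1).

∂_2: C_2 → C_1 acts by ∂[p,q,r] = [q,r] − [p,r] + [p,q]. For instance
  ∂ahj = hj − aj + ah,
  ∂dei = ei − di + de.
This gives a 19×7 integer matrix of rank 7; reducing to Smith normal form yields diagonal entries (1,1,1,1,1,1,1).

Computing H_k = (kernel of ∂_k) / (image of ∂_{k+1}):

  H_0: rank C_0 − rank ∂_1 = 10 − 9 = 1, and the invariant factors of ∂_1 are all 1, so H_0 = Z.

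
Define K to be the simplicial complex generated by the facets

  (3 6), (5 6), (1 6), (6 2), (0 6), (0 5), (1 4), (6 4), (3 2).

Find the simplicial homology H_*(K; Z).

H_0 = Z,  H_1 = Z^3.

Take the total order 0 < 1 < 2 < 3 < 4 < 5 < 6 on the vertex set. Then K (dimension 1) consists of the simplices:

  0-simplices (7): [0], [1], [2], [3], [4], [5], [6]
  1-simplices (9): [0,5], [0,6], [1,4], [1,6], [2,3], [2,6], [3,6], [4,6], [5,6]

so the chain groups are C_0 ≅ Z^7, C_1 ≅ Z^9.

The boundary map ∂_1: C_1 → C_0 sends each edge [p,q] (with p < q) to q − p. For instance
  ∂[0,5] = [5] − [0].
As a 7×9 matrix over Z this has rank 6, with invariant factors (1,1,1,1,1,1).

Reading off H_k = ker ∂_k / im ∂_{k+1}:

  H_0: rank C_0 − rank ∂_1 = 7 − 6 = 1, and the invariant factors of ∂_1 are all 1, so H_0 = Z.
  H_1: rank ker ∂_1 − rank ∂_2 = (9 − 6) − 0 = 3, and there is no ∂_2, so H_1 = Z^3.

As a check, the Euler characteristic is 7 − 9 = -2, which agrees with 1 − 3 = -2.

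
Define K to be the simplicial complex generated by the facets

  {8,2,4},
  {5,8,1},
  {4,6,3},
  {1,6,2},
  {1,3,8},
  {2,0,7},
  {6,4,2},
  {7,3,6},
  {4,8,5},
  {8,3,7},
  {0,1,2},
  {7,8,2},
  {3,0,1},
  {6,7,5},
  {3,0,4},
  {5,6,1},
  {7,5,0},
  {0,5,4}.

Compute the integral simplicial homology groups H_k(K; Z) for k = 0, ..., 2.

H_0 ≅ Z,  H_1 ≅ Z^2,  H_2 ≅ Z.

Order the vertices as 0 < 1 < 2 < 3 < 4 < 5 < 6 < 7 < 8. Listing each simplex with vertices in this order, K has dimension 2 with simplices:

  0-simplices (9): [0], [1], [2], [3], [4], [5], [6], [7], [8]
  1-simplices (27): (27 of them)
  2-simplices (18): [0,1,2], [0,1,3], [0,2,7], [0,3,4], [0,4,5], [0,5,7], [1,2,6], [1,3,8], [1,5,6], [1,5,8], [2,4,6], [2,4,8], [2,7,8], [3,4,6], [3,6,7], [3,7,8], [4,5,8], [5,6,7]

Hence C_0 ≅ Z^9, C_1 ≅ Z^27, C_2 ≅ Z^18.

The boundary map ∂_1: C_1 → C_0 is given by ∂[p,q] = [q] − [p]. For instance
  ∂[3,4] = [4] − [3].
The 9×27 boundary matrix has rank 8 and Smith normal form diag(1,1,1,1,1,1,1,1).

Boundary ∂_2: C_2 → C_1 acts by ∂[p,q,r] = [q,r] − [p,r] + [p,q]. For instance
  ∂[0,2,7] = [2,7] − [0,7] + [0,2],
  ∂[2,4,8] = [4,8] − [2,8] + [2,4].
The resulting 27×18 matrix has rank 17, and its Smith normal form has invariant factors (1,1,1,1,1,1,1,1,1,1,1,1,1,1,1,1,1).

Reading off H_k = ker ∂_k / im ∂_{k+1}:

  H_0: rank C_0 − rank ∂_1 = 9 − 8 = 1, and the invariant factors of ∂_1 are all 1, so H_0 = Z.
  H_1: rank ker ∂_1 − rank ∂_2 = (27 − 8) − 17 = 2, and the invariant factors of ∂_2 are all 1, so H_1 = Z^2.
  H_2: rank ker ∂_2 − rank ∂_3 = (18 − 17) − 0 = 1, and there is no ∂_3, so H_2 = Z.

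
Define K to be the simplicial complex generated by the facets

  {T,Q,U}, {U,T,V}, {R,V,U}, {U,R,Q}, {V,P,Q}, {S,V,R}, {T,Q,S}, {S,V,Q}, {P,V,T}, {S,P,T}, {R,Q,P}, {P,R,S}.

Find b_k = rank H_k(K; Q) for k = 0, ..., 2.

b_0 = 1, b_1 = 0, b_2 = 0.

Fix the vertex order P < Q < R < S < T < U < V and write every simplex with vertices in increasing order. Then dim K = 2 and the simplices of K are:

  0-simplices (7): P, Q, R, S, T, U, V
  1-simplices (18): PQ, PR, PS, PT, PV, QR, QS, QT, QU, QV, RS, RU, RV, ST, SV, TU, TV, UV
  2-simplices (12): PQR, PQV, PRS, PST, PTV, QRU, QST, QSV, QTU, RSV, RUV, TUV

giving chain groups C_0 ≅ Z^7, C_1 ≅ Z^18, C_2 ≅ Z^12.

The boundary map ∂_1: C_1 → C_0 maps an edge to its endpoints' difference, ∂[p,q] = q − p.
This gives a 7×18 integer matrix of rank 6; reducing to Smith normal form yields diagonal entries (1,1,1,1,1,1).

Boundary ∂_2: C_2 → C_1 sends each 2-simplex [p,q,r] to [q,r] − [p,r] + [p,q]. For instance
  ∂QTU = TU − QU + QT,
  ∂PQV = QV − PV + PQ.
The 18×12 boundary matrix has rank 12 and Smith normal form diag(1,1,1,1,1,1,1,1,1,1,1,2).

Computing H_k = (kernel of ∂_k) / (image of ∂_{k+1}):

  H_0: rank C_0 − rank ∂_1 = 7 − 6 = 1, and the invariant factors of ∂_1 are all 1, so H_0 = Z.
  H_1: rank ker ∂_1 − rank ∂_2 = (18 − 6) − 12 = 0, and ∂_2 has invariant factor 2 > 1, so H_1 = Z/2.
  H_2: rank ker ∂_2 − rank ∂_3 = (12 − 12) − 0 = 0, and there is no ∂_3, so H_2 = 0.

As a check, the Euler characteristic is 7 − 18 + 12 = 1, which agrees with 1 − 0 + 0 = 1.
(K is a triangulation of the real projective plane RP^2.)

Hence the Betti numbers are b_0 = 1, b_1 = 0, b_2 = 0.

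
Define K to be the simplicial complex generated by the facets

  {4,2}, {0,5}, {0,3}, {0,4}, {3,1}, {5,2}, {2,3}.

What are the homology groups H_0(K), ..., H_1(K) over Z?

H_0 ≅ Z,  H_1 ≅ Z^2.

We work with the vertex ordering 0 < 1 < 2 < 3 < 4 < 5. The simplices of K, each written with vertices in increasing order, are:

  0-simplices (6): [0], [1], [2], [3], [4], [5]
  1-simplices (7): [0,3], [0,4], [0,5], [1,3], [2,3], [2,4], [2,5]

Hence C_0 ≅ Z^6, C_1 ≅ Z^7.

The boundary map ∂_1: C_1 → C_0 is given by ∂[p,q] = [q] − [p]. For instance
  ∂[2,4] = [4] − [2].
The resulting 6×7 matrix has rank 5, and its Smith normal form has invariant factors (1,1,1,1,1).

From H_k ≅ ker(∂_k) / im(∂_{k+1}) we obtain:

  H_0: rank C_0 − rank ∂_1 = 6 − 5 = 1, and the invariant factors of ∂_1 are all 1, so H_0 ≅ Z.
  H_1: rank ker ∂_1 − rank ∂_2 = (7 − 5) − 0 = 2, and there is no ∂_2, so H_1 ≅ Z^2.

As a check, the Euler characteristic is 6 − 7 = -1, which agrees with 1 − 2 = -1.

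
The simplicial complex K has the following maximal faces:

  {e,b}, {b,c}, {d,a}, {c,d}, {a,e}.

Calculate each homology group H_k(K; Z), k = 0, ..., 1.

Fix the vertex order a < b < c < d < e and write every simplex with vertices in increasing order. Then dim K = 1 and the simplices of K are:

  0-simplices (5): a, b, c, d, e
  1-simplices (5): ad, ae, bc, be, cd

so the chain groups are C_0 ≅ Z^5, C_1 ≅ Z^5.

Boundary ∂_1: C_1 → C_0 maps an edge to its endpoints' difference, ∂[p,q] = q − p. For instance
  ∂cd = d − c.
As a 5×5 matrix over Z this has rank 4, with invariant factors (1,1,1,1).

Now H_k = ker ∂_k / im ∂_{k+1}, so:

  H_0: rank C_0 − rank ∂_1 = 5 − 4 = 1, and the invariant factors of ∂_1 are all 1, so H_0 ≅ Z.
  H_1: rank ker ∂_1 − rank ∂_2 = (5 − 4) − 0 = 1, and there is no ∂_2, so H_1 ≅ Z.

As a check, the Euler characteristic is 5 − 5 = 0, which agrees with 1 − 1 = 0.
(K is a triangulation of the circle S^1.)

H_0 = Z,  H_1 = Z.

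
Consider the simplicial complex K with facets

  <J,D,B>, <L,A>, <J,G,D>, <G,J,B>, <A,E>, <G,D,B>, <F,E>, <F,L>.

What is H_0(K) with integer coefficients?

H_0 = Z^2.

K has 8 vertices, 10 edges, 4 triangles.
rank ∂_0 = 0, rank ∂_1 = 6 ⇒ b_0 = 8 − 0 − 6 = 2; all invariant factors of ∂_1 are 1 so no torsion. So H_0 = Z^2.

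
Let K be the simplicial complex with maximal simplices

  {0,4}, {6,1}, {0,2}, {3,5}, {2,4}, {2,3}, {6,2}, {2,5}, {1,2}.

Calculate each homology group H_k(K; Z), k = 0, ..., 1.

H_0 ≅ Z,  H_1 ≅ Z^3.

Order the vertices as 0 < 1 < 2 < 3 < 4 < 5 < 6. Listing each simplex with vertices in this order, K has dimension 1 with simplices:

  0-simplices (7): [0], [1], [2], [3], [4], [5], [6]
  1-simplices (9): [0,2], [0,4], [1,2], [1,6], [2,3], [2,4], [2,5], [2,6], [3,5]

Hence C_0 ≅ Z^7, C_1 ≅ Z^9.

Boundary ∂_1: C_1 → C_0 maps an edge to its endpoints' difference, ∂[p,q] = q − p. For instance
  ∂[0,2] = [2] − [0].
The resulting 7×9 matrix has rank 6, and its Smith normal form has invariant factors (1,1,1,1,1,1).

Reading off H_k = ker ∂_k / im ∂_{k+1}:

  H_0: rank C_0 − rank ∂_1 = 7 − 6 = 1, and the invariant factors of ∂_1 are all 1, so H_0 = Z.
  H_1: rank ker ∂_1 − rank ∂_2 = (9 − 6) − 0 = 3, and there is no ∂_2, so H_1 = Z^3.

As a check, the Euler characteristic is 7 − 9 = -2, which agrees with 1 − 3 = -2.
(K is a triangulation of a wedge of 3 circles.)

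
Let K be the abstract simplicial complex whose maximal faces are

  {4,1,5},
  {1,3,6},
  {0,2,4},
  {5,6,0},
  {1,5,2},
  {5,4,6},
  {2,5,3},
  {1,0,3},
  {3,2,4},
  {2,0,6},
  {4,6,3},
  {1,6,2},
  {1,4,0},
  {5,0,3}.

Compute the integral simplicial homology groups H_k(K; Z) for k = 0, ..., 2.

H_0 = Z,  H_1 = Z^2,  H_2 = Z.

We work with the vertex ordering 0 < 1 < 2 < 3 < 4 < 5 < 6. The simplices of K, each written with vertices in increasing order, are:

  0-simplices (7): [0], [1], [2], [3], [4], [5], [6]
  1-simplices (21): [0,1], [0,2], [0,3], [0,4], [0,5], [0,6], [1,2], [1,3], [1,4], [1,5], [1,6], [2,3], [2,4], [2,5], [2,6], [3,4], [3,5], [3,6], [4,5], [4,6], [5,6]
  2-simplices (14): [0,1,3], [0,1,4], [0,2,4], [0,2,6], [0,3,5], [0,5,6], [1,2,5], [1,2,6], [1,3,6], [1,4,5], [2,3,4], [2,3,5], [3,4,6], [4,5,6]

so the chain groups are C_0 ≅ Z^7, C_1 ≅ Z^21, C_2 ≅ Z^14.

The boundary map ∂_1: C_1 → C_0 is given by ∂[p,q] = [q] − [p].
The 7×21 boundary matrix has rank 6 and Smith normal form diag(1,1,1,1,1,1).

Boundary ∂_2: C_2 → C_1 sends each 2-simplex [p,q,r] to [q,r] − [p,r] + [p,q]. For instance
  ∂[0,2,4] = [2,4] − [0,4] + [0,2],
  ∂[1,2,5] = [2,5] − [1,5] + [1,2].
This gives a 21×14 integer matrix of rank 13; reducing to Smith normal form yields diagonal entries (1,1,1,1,1,1,1,1,1,1,1,1,1).

Reading off H_k = ker ∂_k / im ∂_{k+1}:

  H_0: rank C_0 − rank ∂_1 = 7 − 6 = 1, and the invariant factors of ∂_1 are all 1, so H_0 ≅ Z.
  H_1: rank ker ∂_1 − rank ∂_2 = (21 − 6) − 13 = 2, and the invariant factors of ∂_2 are all 1, so H_1 ≅ Z^2.
  H_2: rank ker ∂_2 − rank ∂_3 = (14 − 13) − 0 = 1, and there is no ∂_3, so H_2 ≅ Z.

(K is a triangulation of the torus T^2.)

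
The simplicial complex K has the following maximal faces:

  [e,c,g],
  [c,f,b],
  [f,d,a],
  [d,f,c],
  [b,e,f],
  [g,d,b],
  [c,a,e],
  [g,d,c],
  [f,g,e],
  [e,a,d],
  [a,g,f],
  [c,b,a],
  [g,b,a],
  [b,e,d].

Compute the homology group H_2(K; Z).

H_2 = Z.

Fix the vertex order a < b < c < d < e < f < g and write every simplex with vertices in increasing order. Then dim K = 2 and the simplices of K are:

  0-simplices (7): a, b, c, d, e, f, g
  1-simplices (21): ab, ac, ad, ae, af, ag, bc, bd, be, bf, bg, cd, ce, cf, cg, de, df, dg, ef, eg, fg
  2-simplices (14): abc, abg, ace, ade, adf, afg, bcf, bde, bdg, bef, cdf, cdg, ceg, efg

giving chain groups C_0 ≅ Z^7, C_1 ≅ Z^21, C_2 ≅ Z^14.

∂_1: C_1 → C_0 maps an edge to its endpoints' difference, ∂[p,q] = q − p.
The resulting 7×21 matrix has rank 6, and its Smith normal form has invariant factors (1,1,1,1,1,1).

∂_2: C_2 → C_1 sends each 2-simplex [p,q,r] to [q,r] − [p,r] + [p,q]. For instance
  ∂adf = df − af + ad,
  ∂abg = bg − ag + ab.
The 21×14 boundary matrix has rank 13 and Smith normal form diag(1,1,1,1,1,1,1,1,1,1,1,1,1).

Computing H_k = (kernel of ∂_k) / (image of ∂_{k+1}):

  H_2: rank ker ∂_2 − rank ∂_3 = (14 − 13) − 0 = 1, and there is no ∂_3, so H_2 = Z.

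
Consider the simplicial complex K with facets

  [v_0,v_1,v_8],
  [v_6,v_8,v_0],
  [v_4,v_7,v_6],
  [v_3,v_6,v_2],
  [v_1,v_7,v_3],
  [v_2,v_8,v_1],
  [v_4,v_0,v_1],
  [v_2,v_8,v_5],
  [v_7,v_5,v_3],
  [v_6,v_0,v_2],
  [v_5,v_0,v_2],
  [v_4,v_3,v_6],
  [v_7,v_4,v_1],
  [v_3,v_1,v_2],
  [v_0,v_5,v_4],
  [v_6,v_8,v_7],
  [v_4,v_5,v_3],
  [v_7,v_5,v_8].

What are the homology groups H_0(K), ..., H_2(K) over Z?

Order the vertices as v_0 < v_1 < v_2 < v_3 < v_4 < v_5 < v_6 < v_7 < v_8. Listing each simplex with vertices in this order, K has dimension 2 with simplices:

  0-simplices (9): [v_0], [v_1], [v_2], [v_3], [v_4], [v_5], [v_6], [v_7], [v_8]
  1-simplices (27): (27 of them)
  2-simplices (18): (18 of them)

so the chain groups are C_0 ≅ Z^9, C_1 ≅ Z^27, C_2 ≅ Z^18.

The boundary map ∂_1: C_1 → C_0 maps an edge to its endpoints' difference, ∂[p,q] = q − p. For instance
  ∂[v_4,v_6] = [v_6] − [v_4].
This gives a 9×27 integer matrix of rank 8; reducing to Smith normal form yields diagonal entries (1,1,1,1,1,1,1,1).

∂_2: C_2 → C_1 sends each 2-simplex [p,q,r] to [q,r] − [p,r] + [p,q]. For instance
  ∂[v_6,v_7,v_8] = [v_7,v_8] − [v_6,v_8] + [v_6,v_7],
  ∂[v_0,v_1,v_8] = [v_1,v_8] − [v_0,v_8] + [v_0,v_1].
This gives a 27×18 integer matrix of rank 18; reducing to Smith normal form yields diagonal entries (1,1,1,1,1,1,1,1,1,1,1,1,1,1,1,1,1,2).

From H_k ≅ ker(∂_k) / im(∂_{k+1}) we obtain:

  H_0: rank C_0 − rank ∂_1 = 9 − 8 = 1, and the invariant factors of ∂_1 are all 1, so H_0 = Z.
  H_1: rank ker ∂_1 − rank ∂_2 = (27 − 8) − 18 = 1, and ∂_2 has invariant factor 2 > 1, so H_1 = Z × Z/2.
  H_2: rank ker ∂_2 − rank ∂_3 = (18 − 18) − 0 = 0, and there is no ∂_3, so H_2 = 0.

(K is a triangulation of the Klein bottle.)

H_0 ≅ Z,  H_1 ≅ Z × Z/2,  H_2 = 0.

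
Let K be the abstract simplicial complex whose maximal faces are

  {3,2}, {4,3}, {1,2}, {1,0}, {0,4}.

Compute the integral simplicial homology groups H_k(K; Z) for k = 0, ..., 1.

H_0 ≅ Z,  H_1 ≅ Z.

We work with the vertex ordering 0 < 1 < 2 < 3 < 4. The simplices of K, each written with vertices in increasing order, are:

  0-simplices (5): [0], [1], [2], [3], [4]
  1-simplices (5): [0,1], [0,4], [1,2], [2,3], [3,4]

giving chain groups C_0 ≅ Z^5, C_1 ≅ Z^5.

Boundary ∂_1: C_1 → C_0 maps an edge to its endpoints' difference, ∂[p,q] = q − p. For instance
  ∂[3,4] = [4] − [3].
The resulting 5×5 matrix has rank 4, and its Smith normal form has invariant factors (1,1,1,1).

Now H_k = ker ∂_k / im ∂_{k+1}, so:

  H_0: rank C_0 − rank ∂_1 = 5 − 4 = 1, and the invariant factors of ∂_1 are all 1, so H_0 = Z.
  H_1: rank ker ∂_1 − rank ∂_2 = (5 − 4) − 0 = 1, and there is no ∂_2, so H_1 = Z.

As a check, the Euler characteristic is 5 − 5 = 0, which agrees with 1 − 1 = 0.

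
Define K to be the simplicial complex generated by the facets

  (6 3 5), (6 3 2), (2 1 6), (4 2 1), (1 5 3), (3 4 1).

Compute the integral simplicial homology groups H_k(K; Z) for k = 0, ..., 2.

H_0 = Z,  H_1 = Z,  H_2 = 0.

Fix the vertex order 1 < 2 < 3 < 4 < 5 < 6 and write every simplex with vertices in increasing order. Then dim K = 2 and the simplices of K are:

  0-simplices (6): [1], [2], [3], [4], [5], [6]
  1-simplices (12): [1,2], [1,3], [1,4], [1,5], [1,6], [2,3], [2,4], [2,6], [3,4], [3,5], [3,6], [5,6]
  2-simplices (6): [1,2,4], [1,2,6], [1,3,4], [1,3,5], [2,3,6], [3,5,6]

so the chain groups are C_0 ≅ Z^6, C_1 ≅ Z^12, C_2 ≅ Z^6.

The boundary map ∂_1: C_1 → C_0 sends each edge [p,q] (with p < q) to q − p. For instance
  ∂[3,4] = [4] − [3].
As a 6×12 matrix over Z this has rank 5, with invariant factors (1,1,1,1,1).

∂_2: C_2 → C_1 maps a triangle to the signed sum of its edges. For instance
  ∂[1,2,4] = [2,4] − [1,4] + [1,2],
  ∂[1,3,4] = [3,4] − [1,4] + [1,3].
This gives a 12×6 integer matrix of rank 6; reducing to Smith normal form yields diagonal entries (1,1,1,1,1,1).

Reading off H_k = ker ∂_k / im ∂_{k+1}:

  H_0: rank C_0 − rank ∂_1 = 6 − 5 = 1, and the invariant factors of ∂_1 are all 1, so H_0 ≅ Z.
  H_1: rank ker ∂_1 − rank ∂_2 = (12 − 5) − 6 = 1, and the invariant factors of ∂_2 are all 1, so H_1 ≅ Z.
  H_2: rank ker ∂_2 − rank ∂_3 = (6 − 6) − 0 = 0, and there is no ∂_3, so H_2 ≅ 0.

(K is a triangulation of the cylinder S^1 x I.)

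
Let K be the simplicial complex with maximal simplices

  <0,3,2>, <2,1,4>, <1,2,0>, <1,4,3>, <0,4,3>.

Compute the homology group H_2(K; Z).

H_2 = 0.

Take the total order 0 < 1 < 2 < 3 < 4 on the vertex set. Then K (dimension 2) consists of the simplices:

  0-simplices (5): [0], [1], [2], [3], [4]
  1-simplices (10): [0,1], [0,2], [0,3], [0,4], [1,2], [1,3], [1,4], [2,3], [2,4], [3,4]
  2-simplices (5): [0,1,2], [0,2,3], [0,3,4], [1,2,4], [1,3,4]

giving chain groups C_0 ≅ Z^5, C_1 ≅ Z^10, C_2 ≅ Z^5.

Boundary ∂_1: C_1 → C_0 maps an edge to its endpoints' difference, ∂[p,q] = q − p. For instance
  ∂[3,4] = [4] − [3].
The 5×10 boundary matrix has rank 4 and Smith normal form diag(1,1,1,1).

∂_2: C_2 → C_1 sends each 2-simplex [p,q,r] to [q,r] − [p,r] + [p,q]. For instance
  ∂[0,1,2] = [1,2] − [0,2] + [0,1],
  ∂[1,2,4] = [2,4] − [1,4] + [1,2].
As a 10×5 matrix over Z this has rank 5, with invariant factors (1,1,1,1,1).

From H_k ≅ ker(∂_k) / im(∂_{k+1}) we obtain:

  H_2: rank ker ∂_2 − rank ∂_3 = (5 − 5) − 0 = 0, and there is no ∂_3, so H_2 = 0.

(K is a triangulation of the Möbius band.)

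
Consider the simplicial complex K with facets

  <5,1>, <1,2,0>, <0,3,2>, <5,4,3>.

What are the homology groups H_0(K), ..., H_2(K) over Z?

K has 6 vertices, 9 edges, 3 triangles.
rank ∂_0 = 0, rank ∂_1 = 5 ⇒ b_0 = 6 − 0 − 5 = 1; all invariant factors of ∂_1 are 1 so no torsion. So H_0 ≅ Z.
rank ∂_1 = 5, rank ∂_2 = 3 ⇒ b_1 = 9 − 5 − 3 = 1; all invariant factors of ∂_2 are 1 so no torsion. So H_1 ≅ Z.
rank ∂_2 = 3, rank ∂_3 = 0 ⇒ b_2 = 3 − 3 − 0 = 0. So H_2 ≅ 0.

H_0 ≅ Z,  H_1 ≅ Z,  H_2 = 0.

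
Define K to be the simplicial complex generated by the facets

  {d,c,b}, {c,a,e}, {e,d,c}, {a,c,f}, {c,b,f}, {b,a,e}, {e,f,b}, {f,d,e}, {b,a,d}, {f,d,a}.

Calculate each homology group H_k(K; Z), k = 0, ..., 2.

H_0 = Z,  H_1 = Z/2,  H_2 = 0.

We work with the vertex ordering a < b < c < d < e < f. The simplices of K, each written with vertices in increasing order, are:

  0-simplices (6): a, b, c, d, e, f
  1-simplices (15): ab, ac, ad, ae, af, bc, bd, be, bf, cd, ce, cf, de, df, ef
  2-simplices (10): abd, abe, ace, acf, adf, bcd, bcf, bef, cde, def

so the chain groups are C_0 ≅ Z^6, C_1 ≅ Z^15, C_2 ≅ Z^10.

Boundary ∂_1: C_1 → C_0 maps an edge to its endpoints' difference, ∂[p,q] = q − p. For instance
  ∂ae = e − a.
The 6×15 boundary matrix has rank 5 and Smith normal form diag(1,1,1,1,1).

The boundary map ∂_2: C_2 → C_1 maps a triangle to the signed sum of its edges. For instance
  ∂def = ef − df + de,
  ∂bcd = cd − bd + bc.
The resulting 15×10 matrix has rank 10, and its Smith normal form has invariant factors (1,1,1,1,1,1,1,1,1,2).

Now H_k = ker ∂_k / im ∂_{k+1}, so:

  H_0: rank C_0 − rank ∂_1 = 6 − 5 = 1, and the invariant factors of ∂_1 are all 1, so H_0 = Z.
  H_1: rank ker ∂_1 − rank ∂_2 = (15 − 5) − 10 = 0, and ∂_2 has invariant factor 2 > 1, so H_1 = Z/2.
  H_2: rank ker ∂_2 − rank ∂_3 = (10 − 10) − 0 = 0, and there is no ∂_3, so H_2 = 0.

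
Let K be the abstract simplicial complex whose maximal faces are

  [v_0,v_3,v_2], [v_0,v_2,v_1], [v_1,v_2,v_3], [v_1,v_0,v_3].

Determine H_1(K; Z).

K has 4 vertices, 6 edges, 4 triangles.
rank ∂_1 = 3, rank ∂_2 = 3 ⇒ b_1 = 6 − 3 − 3 = 0; all invariant factors of ∂_2 are 1 so no torsion. So H_1 ≅ 0.

H_1 = 0.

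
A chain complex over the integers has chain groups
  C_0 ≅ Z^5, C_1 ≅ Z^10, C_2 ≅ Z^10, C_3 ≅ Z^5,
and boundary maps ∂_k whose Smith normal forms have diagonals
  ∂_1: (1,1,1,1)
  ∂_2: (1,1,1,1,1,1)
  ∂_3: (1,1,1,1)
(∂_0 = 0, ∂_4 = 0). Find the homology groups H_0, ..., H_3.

H_0 = Z,  H_1 = 0,  H_2 = 0,  H_3 = Z.

H_0: b_0 = 5 − 0 − 4 = 1; torsion from ∂_1 factors > 1: none. So H_0 = Z.
H_1: b_1 = 10 − 4 − 6 = 0; torsion from ∂_2 factors > 1: none. So H_1 = 0.
H_2: b_2 = 10 − 6 − 4 = 0; torsion from ∂_3 factors > 1: none. So H_2 = 0.
H_3: b_3 = 5 − 4 − 0 = 1; torsion from ∂_4 factors > 1: none. So H_3 = Z.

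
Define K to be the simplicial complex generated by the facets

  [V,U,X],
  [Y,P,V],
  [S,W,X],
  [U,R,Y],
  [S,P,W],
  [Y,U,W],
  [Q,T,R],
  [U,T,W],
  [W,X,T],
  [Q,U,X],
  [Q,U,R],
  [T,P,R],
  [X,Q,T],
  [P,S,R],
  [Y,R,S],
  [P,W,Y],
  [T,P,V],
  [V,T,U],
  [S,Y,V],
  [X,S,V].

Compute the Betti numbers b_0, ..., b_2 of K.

Fix the vertex order P < Q < R < S < T < U < V < W < X < Y and write every simplex with vertices in increasing order. Then dim K = 2 and the simplices of K are:

  0-simplices (10): P, Q, R, S, T, U, V, W, X, Y
  1-simplices (30): PR, PS, PT, PV, PW, PY, QR, QT, QU, QX, RS, RT, RU, RY, SV, SW, SX, SY, TU, TV, TW, TX, UV, UW, UX, UY, VX, VY, WX, WY
  2-simplices (20): PRS, PRT, PSW, PTV, PVY, PWY, QRT, QRU, QTX, QUX, RSY, RUY, SVX, SVY, SWX, TUV, TUW, TWX, UVX, UWY

giving chain groups C_0 ≅ Z^10, C_1 ≅ Z^30, C_2 ≅ Z^20.

The boundary map ∂_1: C_1 → C_0 is given by ∂[p,q] = [q] − [p]. For instance
  ∂QT = T − Q.
The resulting 10×30 matrix has rank 9, and its Smith normal form has invariant factors (1,1,1,1,1,1,1,1,1).

Boundary ∂_2: C_2 → C_1 acts by ∂[p,q,r] = [q,r] − [p,r] + [p,q]. For instance
  ∂QTX = TX − QX + QT,
  ∂QRT = RT − QT + QR.
This gives a 30×20 integer matrix of rank 20; reducing to Smith normal form yields diagonal entries (1,1,1,1,1,1,1,1,1,1,1,1,1,1,1,1,1,1,1,2).

From H_k ≅ ker(∂_k) / im(∂_{k+1}) we obtain:

  H_0: rank C_0 − rank ∂_1 = 10 − 9 = 1, and the invariant factors of ∂_1 are all 1, so H_0 ≅ Z.
  H_1: rank ker ∂_1 − rank ∂_2 = (30 − 9) − 20 = 1, and ∂_2 has invariant factor 2 > 1, so H_1 ≅ Z ⊕ Z/2.
  H_2: rank ker ∂_2 − rank ∂_3 = (20 − 20) − 0 = 0, and there is no ∂_3, so H_2 ≅ 0.

As a check, the Euler characteristic is 10 − 30 + 20 = 0, which agrees with 1 − 1 + 0 = 0.
(K is a triangulation of the Klein bottle.)

Hence the Betti numbers are b_0 = 1, b_1 = 1, b_2 = 0.

b_0 = 1, b_1 = 1, b_2 = 0.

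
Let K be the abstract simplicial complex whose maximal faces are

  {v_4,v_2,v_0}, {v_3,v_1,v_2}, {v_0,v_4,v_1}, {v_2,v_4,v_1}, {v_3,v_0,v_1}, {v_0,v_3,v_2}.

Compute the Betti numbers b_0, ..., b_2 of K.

Fix the vertex order v_0 < v_1 < v_2 < v_3 < v_4 and write every simplex with vertices in increasing order. Then dim K = 2 and the simplices of K are:

  0-simplices (5): [v_0], [v_1], [v_2], [v_3], [v_4]
  1-simplices (9): [v_0,v_1], [v_0,v_2], [v_0,v_3], [v_0,v_4], [v_1,v_2], [v_1,v_3], [v_1,v_4], [v_2,v_3], [v_2,v_4]
  2-simplices (6): [v_0,v_1,v_3], [v_0,v_1,v_4], [v_0,v_2,v_3], [v_0,v_2,v_4], [v_1,v_2,v_3], [v_1,v_2,v_4]

so the chain groups are C_0 ≅ Z^5, C_1 ≅ Z^9, C_2 ≅ Z^6.

Boundary ∂_1: C_1 → C_0 sends each edge [p,q] (with p < q) to q − p.
The 5×9 boundary matrix has rank 4 and Smith normal form diag(1,1,1,1).

∂_2: C_2 → C_1 sends each 2-simplex [p,q,r] to [q,r] − [p,r] + [p,q]. For instance
  ∂[v_1,v_2,v_3] = [v_2,v_3] − [v_1,v_3] + [v_1,v_2],
  ∂[v_0,v_1,v_4] = [v_1,v_4] − [v_0,v_4] + [v_0,v_1].
The 9×6 boundary matrix has rank 5 and Smith normal form diag(1,1,1,1,1).

Computing H_k = (kernel of ∂_k) / (image of ∂_{k+1}):

  H_0: rank C_0 − rank ∂_1 = 5 − 4 = 1, and the invariant factors of ∂_1 are all 1, so H_0 ≅ Z.
  H_1: rank ker ∂_1 − rank ∂_2 = (9 − 4) − 5 = 0, and the invariant factors of ∂_2 are all 1, so H_1 ≅ 0.
  H_2: rank ker ∂_2 − rank ∂_3 = (6 − 5) − 0 = 1, and there is no ∂_3, so H_2 ≅ Z.

Hence the Betti numbers are b_0 = 1, b_1 = 0, b_2 = 1.

b_0 = 1, b_1 = 0, b_2 = 1.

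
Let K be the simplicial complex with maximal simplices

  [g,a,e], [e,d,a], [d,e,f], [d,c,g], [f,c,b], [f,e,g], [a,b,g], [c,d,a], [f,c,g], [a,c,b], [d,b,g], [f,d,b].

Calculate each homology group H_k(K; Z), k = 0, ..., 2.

K has 7 vertices, 18 edges, 12 triangles.
rank ∂_0 = 0, rank ∂_1 = 6 ⇒ b_0 = 7 − 0 − 6 = 1; all invariant factors of ∂_1 are 1 so no torsion. So H_0 ≅ Z.
rank ∂_1 = 6, rank ∂_2 = 12 ⇒ b_1 = 18 − 6 − 12 = 0; ∂_2 has invariant factor(s) [2] giving torsion. So H_1 ≅ Z/2Z.
rank ∂_2 = 12, rank ∂_3 = 0 ⇒ b_2 = 12 − 12 − 0 = 0. So H_2 ≅ 0.

H_0 = Z,  H_1 = Z/2Z,  H_2 = 0.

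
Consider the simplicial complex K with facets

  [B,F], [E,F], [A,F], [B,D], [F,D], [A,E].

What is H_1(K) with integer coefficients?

K has 5 vertices, 6 edges.
rank ∂_1 = 4, rank ∂_2 = 0 ⇒ b_1 = 6 − 4 − 0 = 2. So H_1 ≅ Z^2.

H_1 ≅ Z^2.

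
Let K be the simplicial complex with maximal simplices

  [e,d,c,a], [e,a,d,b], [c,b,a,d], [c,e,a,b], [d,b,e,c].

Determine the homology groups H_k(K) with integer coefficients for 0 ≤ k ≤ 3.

H_0 ≅ Z,  H_1 = 0,  H_2 = 0,  H_3 ≅ Z.

K has 5 vertices, 10 edges, 10 triangles, 5 3-simplices.
rank ∂_0 = 0, rank ∂_1 = 4 ⇒ b_0 = 5 − 0 − 4 = 1; all invariant factors of ∂_1 are 1 so no torsion. So H_0 ≅ Z.
rank ∂_1 = 4, rank ∂_2 = 6 ⇒ b_1 = 10 − 4 − 6 = 0; all invariant factors of ∂_2 are 1 so no torsion. So H_1 ≅ 0.
rank ∂_2 = 6, rank ∂_3 = 4 ⇒ b_2 = 10 − 6 − 4 = 0; all invariant factors of ∂_3 are 1 so no torsion. So H_2 ≅ 0.
rank ∂_3 = 4, rank ∂_4 = 0 ⇒ b_3 = 5 − 4 − 0 = 1. So H_3 ≅ Z.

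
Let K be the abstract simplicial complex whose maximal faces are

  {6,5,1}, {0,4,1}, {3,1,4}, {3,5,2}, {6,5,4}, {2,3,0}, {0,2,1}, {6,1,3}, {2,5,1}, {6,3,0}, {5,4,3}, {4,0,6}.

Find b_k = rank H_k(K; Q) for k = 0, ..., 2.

Order the vertices as 0 < 1 < 2 < 3 < 4 < 5 < 6. Listing each simplex with vertices in this order, K has dimension 2 with simplices:

  0-simplices (7): [0], [1], [2], [3], [4], [5], [6]
  1-simplices (18): [0,1], [0,2], [0,3], [0,4], [0,6], [1,2], [1,3], [1,4], [1,5], [1,6], [2,3], [2,5], [3,4], [3,5], [3,6], [4,5], [4,6], [5,6]
  2-simplices (12): [0,1,2], [0,1,4], [0,2,3], [0,3,6], [0,4,6], [1,2,5], [1,3,4], [1,3,6], [1,5,6], [2,3,5], [3,4,5], [4,5,6]

so the chain groups are C_0 ≅ Z^7, C_1 ≅ Z^18, C_2 ≅ Z^12.

The boundary map ∂_1: C_1 → C_0 maps an edge to its endpoints' difference, ∂[p,q] = q − p.
The resulting 7×18 matrix has rank 6, and its Smith normal form has invariant factors (1,1,1,1,1,1).

The boundary map ∂_2: C_2 → C_1 acts by ∂[p,q,r] = [q,r] − [p,r] + [p,q]. For instance
  ∂[3,4,5] = [4,5] − [3,5] + [3,4],
  ∂[1,3,4] = [3,4] − [1,4] + [1,3].
The 18×12 boundary matrix has rank 12 and Smith normal form diag(1,1,1,1,1,1,1,1,1,1,1,2).

Reading off H_k = ker ∂_k / im ∂_{k+1}:

  H_0: rank C_0 − rank ∂_1 = 7 − 6 = 1, and the invariant factors of ∂_1 are all 1, so H_0 = Z.
  H_1: rank ker ∂_1 − rank ∂_2 = (18 − 6) − 12 = 0, and ∂_2 has invariant factor 2 > 1, so H_1 = Z/2Z.
  H_2: rank ker ∂_2 − rank ∂_3 = (12 − 12) − 0 = 0, and there is no ∂_3, so H_2 = 0.

Hence the Betti numbers are b_0 = 1, b_1 = 0, b_2 = 0.

b_0 = 1, b_1 = 0, b_2 = 0.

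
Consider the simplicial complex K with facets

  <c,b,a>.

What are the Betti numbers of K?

b_0 = 1, b_1 = 0, b_2 = 0.

We work with the vertex ordering a < b < c. The simplices of K, each written with vertices in increasing order, are:

  0-simplices (3): a, b, c
  1-simplices (3): ab, ac, bc
  2-simplices (1): abc

giving chain groups C_0 ≅ Z^3, C_1 ≅ Z^3, C_2 ≅ Z^1.

The boundary map ∂_1: C_1 → C_0 sends each edge [p,q] (with p < q) to q − p.
As a 3×3 matrix over Z this has rank 2, with invariant factors (1,1).

∂_2: C_2 → C_1 sends each 2-simplex [p,q,r] to [q,r] − [p,r] + [p,q]. For instance
  ∂abc = bc − ac + ab.
As a 3×1 matrix over Z this has rank 1, with invariant factors (1).

Reading off H_k = ker ∂_k / im ∂_{k+1}:

  H_0: rank C_0 − rank ∂_1 = 3 − 2 = 1, and the invariant factors of ∂_1 are all 1, so H_0 ≅ Z.
  H_1: rank ker ∂_1 − rank ∂_2 = (3 − 2) − 1 = 0, and the invariant factors of ∂_2 are all 1, so H_1 ≅ 0.
  H_2: rank ker ∂_2 − rank ∂_3 = (1 − 1) − 0 = 0, and there is no ∂_3, so H_2 ≅ 0.

Hence the Betti numbers are b_0 = 1, b_1 = 0, b_2 = 0.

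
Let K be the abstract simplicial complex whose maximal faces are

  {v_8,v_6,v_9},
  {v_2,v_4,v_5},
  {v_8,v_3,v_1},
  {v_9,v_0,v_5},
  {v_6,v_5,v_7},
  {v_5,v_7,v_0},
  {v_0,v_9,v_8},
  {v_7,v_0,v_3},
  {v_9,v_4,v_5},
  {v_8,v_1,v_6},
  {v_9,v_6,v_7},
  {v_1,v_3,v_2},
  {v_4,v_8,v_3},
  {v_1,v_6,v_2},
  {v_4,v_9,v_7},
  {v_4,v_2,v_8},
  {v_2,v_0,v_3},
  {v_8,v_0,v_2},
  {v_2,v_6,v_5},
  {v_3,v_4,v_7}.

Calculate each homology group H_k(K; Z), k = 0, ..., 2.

Take the total order v_0 < v_1 < v_2 < v_3 < v_4 < v_5 < v_6 < v_7 < v_8 < v_9 on the vertex set. Then K (dimension 2) consists of the simplices:

  0-simplices (10): [v_0], [v_1], [v_2], [v_3], [v_4], [v_5], [v_6], [v_7], [v_8], [v_9]
  1-simplices (30): (30 of them)
  2-simplices (20): (20 of them)

so the chain groups are C_0 ≅ Z^10, C_1 ≅ Z^30, C_2 ≅ Z^20.

Boundary ∂_1: C_1 → C_0 is given by ∂[p,q] = [q] − [p].
As a 10×30 matrix over Z this has rank 9, with invariant factors (1,1,1,1,1,1,1,1,1).

The boundary map ∂_2: C_2 → C_1 acts by ∂[p,q,r] = [q,r] − [p,r] + [p,q]. For instance
  ∂[v_4,v_7,v_9] = [v_7,v_9] − [v_4,v_9] + [v_4,v_7],
  ∂[v_0,v_5,v_7] = [v_5,v_7] − [v_0,v_7] + [v_0,v_5].
This gives a 30×20 integer matrix of rank 20; reducing to Smith normal form yields diagonal entries (1,1,1,1,1,1,1,1,1,1,1,1,1,1,1,1,1,1,1,2).

Computing H_k = (kernel of ∂_k) / (image of ∂_{k+1}):

  H_0: rank C_0 − rank ∂_1 = 10 − 9 = 1, and the invariant factors of ∂_1 are all 1, so H_0 = Z.
  H_1: rank ker ∂_1 − rank ∂_2 = (30 − 9) − 20 = 1, and ∂_2 has invariant factor 2 > 1, so H_1 = Z ⊕ Z/2.
  H_2: rank ker ∂_2 − rank ∂_3 = (20 − 20) − 0 = 0, and there is no ∂_3, so H_2 = 0.

As a check, the Euler characteristic is 10 − 30 + 20 = 0, which agrees with 1 − 1 + 0 = 0.

H_0 ≅ Z,  H_1 ≅ Z ⊕ Z/2,  H_2 = 0.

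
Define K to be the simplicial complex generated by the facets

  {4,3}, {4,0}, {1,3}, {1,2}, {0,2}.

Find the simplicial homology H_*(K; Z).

Take the total order 0 < 1 < 2 < 3 < 4 on the vertex set. Then K (dimension 1) consists of the simplices:

  0-simplices (5): [0], [1], [2], [3], [4]
  1-simplices (5): [0,2], [0,4], [1,2], [1,3], [3,4]

giving chain groups C_0 ≅ Z^5, C_1 ≅ Z^5.

The boundary map ∂_1: C_1 → C_0 is given by ∂[p,q] = [q] − [p].
The 5×5 boundary matrix has rank 4 and Smith normal form diag(1,1,1,1).

Reading off H_k = ker ∂_k / im ∂_{k+1}:

  H_0: rank C_0 − rank ∂_1 = 5 − 4 = 1, and the invariant factors of ∂_1 are all 1, so H_0 = Z.
  H_1: rank ker ∂_1 − rank ∂_2 = (5 − 4) − 0 = 1, and there is no ∂_2, so H_1 = Z.

(K is a triangulation of the circle S^1.)

H_0 ≅ Z,  H_1 ≅ Z.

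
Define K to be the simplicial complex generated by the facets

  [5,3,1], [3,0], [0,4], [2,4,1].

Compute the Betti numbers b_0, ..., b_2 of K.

Order the vertices as 0 < 1 < 2 < 3 < 4 < 5. Listing each simplex with vertices in this order, K has dimension 2 with simplices:

  0-simplices (6): [0], [1], [2], [3], [4], [5]
  1-simplices (8): [0,3], [0,4], [1,2], [1,3], [1,4], [1,5], [2,4], [3,5]
  2-simplices (2): [1,2,4], [1,3,5]

giving chain groups C_0 ≅ Z^6, C_1 ≅ Z^8, C_2 ≅ Z^2.

Boundary ∂_1: C_1 → C_0 sends each edge [p,q] (with p < q) to q − p.
The resulting 6×8 matrix has rank 5, and its Smith normal form has invariant factors (1,1,1,1,1).

∂_2: C_2 → C_1 maps a triangle to the signed sum of its edges. For instance
  ∂[1,3,5] = [3,5] − [1,5] + [1,3],
  ∂[1,2,4] = [2,4] − [1,4] + [1,2].
This gives a 8×2 integer matrix of rank 2; reducing to Smith normal form yields diagonal entries (1,1).

Computing H_k = (kernel of ∂_k) / (image of ∂_{k+1}):

  H_0: rank C_0 − rank ∂_1 = 6 − 5 = 1, and the invariant factors of ∂_1 are all 1, so H_0 ≅ Z.
  H_1: rank ker ∂_1 − rank ∂_2 = (8 − 5) − 2 = 1, and the invariant factors of ∂_2 are all 1, so H_1 ≅ Z.
  H_2: rank ker ∂_2 − rank ∂_3 = (2 − 2) − 0 = 0, and there is no ∂_3, so H_2 ≅ 0.

As a check, the Euler characteristic is 6 − 8 + 2 = 0, which agrees with 1 − 1 + 0 = 0.

Hence the Betti numbers are b_0 = 1, b_1 = 1, b_2 = 0.

b_0 = 1, b_1 = 1, b_2 = 0.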